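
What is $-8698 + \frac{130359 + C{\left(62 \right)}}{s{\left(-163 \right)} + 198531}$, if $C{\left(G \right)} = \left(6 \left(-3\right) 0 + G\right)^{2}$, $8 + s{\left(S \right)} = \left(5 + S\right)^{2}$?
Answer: $- \frac{1943755723}{223487} \approx -8697.4$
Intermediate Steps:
$s{\left(S \right)} = -8 + \left(5 + S\right)^{2}$
$C{\left(G \right)} = G^{2}$ ($C{\left(G \right)} = \left(\left(-18\right) 0 + G\right)^{2} = \left(0 + G\right)^{2} = G^{2}$)
$-8698 + \frac{130359 + C{\left(62 \right)}}{s{\left(-163 \right)} + 198531} = -8698 + \frac{130359 + 62^{2}}{\left(-8 + \left(5 - 163\right)^{2}\right) + 198531} = -8698 + \frac{130359 + 3844}{\left(-8 + \left(-158\right)^{2}\right) + 198531} = -8698 + \frac{134203}{\left(-8 + 24964\right) + 198531} = -8698 + \frac{134203}{24956 + 198531} = -8698 + \frac{134203}{223487} = - \frac{1943755723}{223487}$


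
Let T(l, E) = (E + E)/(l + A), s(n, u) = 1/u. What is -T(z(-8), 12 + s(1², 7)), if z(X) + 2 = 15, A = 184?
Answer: -170/1379 ≈ -0.12328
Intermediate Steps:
z(X) = 13 (z(X) = -2 + 15 = 13)
T(l, E) = 2*E/(184 + l) (T(l, E) = (E + E)/(l + 184) = (2*E)/(184 + l) = 2*E/(184 + l))
-T(z(-8), 12 + s(1², 7)) = -2*(12 + 1/7)/(184 + 13) = -2*(12 + ⅐)/197 = -2*85/(7*197) = -1*170/1379 = -170/1379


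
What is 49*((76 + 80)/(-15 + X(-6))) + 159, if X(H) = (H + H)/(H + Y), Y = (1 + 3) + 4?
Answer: -205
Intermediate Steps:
Y = 8 (Y = 4 + 4 = 8)
X(H) = 2*H/(8 + H) (X(H) = (H + H)/(H + 8) = (2*H)/(8 + H) = 2*H/(8 + H))
49*((76 + 80)/(-15 + X(-6))) + 159 = 49*((76 + 80)/(-15 + 2*(-6)/(8 - 6))) + 159 = 49*(156/(-15 + 2*(-6)/2)) + 159 = 49*(156/(-15 + 2*(-6)*(½))) + 159 = 49*(156/(-15 - 6)) + 159 = 49*(156/(-21)) + 159 = 49*(156*(-1/21)) + 159 = 49*(-52/7) + 159 = -364 + 159 = -205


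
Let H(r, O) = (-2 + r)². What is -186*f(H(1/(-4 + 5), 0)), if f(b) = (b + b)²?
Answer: -744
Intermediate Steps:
f(b) = 4*b² (f(b) = (2*b)² = 4*b²)
-186*f(H(1/(-4 + 5), 0)) = -744*((-2 + 1/(-4 + 5))²)² = -744*((-2 + 1/1)²)² = -744*((-2 + 1)²)² = -744*((-1)²)² = -744*1² = -744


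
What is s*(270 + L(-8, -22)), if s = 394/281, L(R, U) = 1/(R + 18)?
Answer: 532097/1405 ≈ 378.72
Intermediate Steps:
L(R, U) = 1/(18 + R)
s = 394/281 (s = 394*(1/281) = 394/281 ≈ 1.4021)
s*(270 + L(-8, -22)) = 394*(270 + 1/(18 - 8))/281 = 394*(270 + 1/10)/281 = 394*(270 + ⅒)/281 = (394/281)*(2701/10) = 532097/1405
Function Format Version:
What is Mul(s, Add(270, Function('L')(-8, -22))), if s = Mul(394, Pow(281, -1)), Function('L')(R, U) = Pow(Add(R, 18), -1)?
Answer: Rational(532097, 1405) ≈ 378.72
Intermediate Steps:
Function('L')(R, U) = Pow(Add(18, R), -1)
s = Rational(394, 281) (s = Mul(394, Rational(1, 281)) = Rational(394, 281) ≈ 1.4021)
Mul(s, Add(270, Function('L')(-8, -22))) = Mul(Rational(394, 281), Add(270, Pow(Add(18, -8), -1))) = Mul(Rational(394, 281), Add(270, Pow(10, -1))) = Mul(Rational(394, 281), Add(270, Rational(1, 10))) = Mul(Rational(394, 281), Rational(2701, 10)) = Rational(532097, 1405)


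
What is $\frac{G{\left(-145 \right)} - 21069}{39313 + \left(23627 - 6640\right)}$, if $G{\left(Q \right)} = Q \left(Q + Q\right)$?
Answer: $\frac{20981}{56300} \approx 0.37266$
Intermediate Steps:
$G{\left(Q \right)} = 2 Q^{2}$ ($G{\left(Q \right)} = Q 2 Q = 2 Q^{2}$)
$\frac{G{\left(-145 \right)} - 21069}{39313 + \left(23627 - 6640\right)} = \frac{2 \left(-145\right)^{2} - 21069}{39313 + \left(23627 - 6640\right)} = \frac{2 \cdot 21025 - 21069}{39313 + \left(23627 - 6640\right)} = \frac{42050 - 21069}{39313 + 16987} = \frac{20981}{56300}$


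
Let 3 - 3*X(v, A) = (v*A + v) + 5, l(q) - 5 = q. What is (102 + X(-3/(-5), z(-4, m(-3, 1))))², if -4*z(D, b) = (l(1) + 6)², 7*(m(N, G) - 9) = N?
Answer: 105625/9 ≈ 11736.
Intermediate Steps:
l(q) = 5 + q
m(N, G) = 9 + N/7
z(D, b) = -36 (z(D, b) = -((5 + 1) + 6)²/4 = -(6 + 6)²/4 = -¼*12² = -¼*144 = -36)
X(v, A) = -⅔ - v/3 - A*v/3 (X(v, A) = 1 - ((v*A + v) + 5)/3 = 1 - ((A*v + v) + 5)/3 = 1 - ((v + A*v) + 5)/3 = 1 - (5 + v + A*v)/3 = 1 + (-5/3 - v/3 - A*v/3) = -⅔ - v/3 - A*v/3)
(102 + X(-3/(-5), z(-4, m(-3, 1))))² = (102 + (-⅔ - (-1)/(-5) - ⅓*(-36)*(-3/(-5))))² = (102 + (-⅔ - (-1)*(-1)/5 - ⅓*(-36)*(-3*(-⅕))))² = (102 + (-⅔ - ⅓*⅗ - ⅓*(-36)*⅗))² = (102 + (-⅔ - ⅕ + 36/5))² = (102 + 19/3)² = (325/3)² = 105625/9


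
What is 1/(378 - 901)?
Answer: -1/523 ≈ -0.0019120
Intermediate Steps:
1/(378 - 901) = 1/(-523) = -1/523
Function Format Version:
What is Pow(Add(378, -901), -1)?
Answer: Rational(-1, 523) ≈ -0.0019120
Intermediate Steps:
Pow(Add(378, -901), -1) = Pow(-523, -1) = Rational(-1, 523)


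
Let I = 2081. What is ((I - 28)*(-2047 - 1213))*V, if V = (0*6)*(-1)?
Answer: 0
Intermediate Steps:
V = 0 (V = 0*(-1) = 0)
((I - 28)*(-2047 - 1213))*V = ((2081 - 28)*(-2047 - 1213))*0 = (2053*(-3260))*0 = -6692780*0 = 0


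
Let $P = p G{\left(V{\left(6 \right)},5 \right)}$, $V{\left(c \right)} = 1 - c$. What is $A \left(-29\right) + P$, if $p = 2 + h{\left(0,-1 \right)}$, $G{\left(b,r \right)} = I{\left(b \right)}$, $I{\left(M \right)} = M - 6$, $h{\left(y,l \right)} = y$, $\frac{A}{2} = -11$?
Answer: $616$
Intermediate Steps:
$A = -22$ ($A = 2 \left(-11\right) = -22$)
$I{\left(M \right)} = -6 + M$ ($I{\left(M \right)} = M - 6 = -6 + M$)
$G{\left(b,r \right)} = -6 + b$
$p = 2$ ($p = 2 + 0 = 2$)
$P = -22$ ($P = 2 \left(-6 + \left(1 - 6\right)\right) = 2 \left(-6 - 5\right) = 2 \left(-11\right) = -22$)
$A \left(-29\right) + P = \left(-22\right) \left(-29\right) - 22 = 638 - 22 = 616$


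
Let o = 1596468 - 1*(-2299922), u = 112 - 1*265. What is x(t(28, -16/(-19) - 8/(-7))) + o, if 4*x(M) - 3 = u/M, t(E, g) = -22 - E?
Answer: 779278303/200 ≈ 3.8964e+6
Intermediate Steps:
u = -153 (u = 112 - 265 = -153)
x(M) = 3/4 - 153/(4*M) (x(M) = 3/4 + (-153/M)/4 = 3/4 - 153/(4*M))
o = 3896390 (o = 1596468 + 2299922 = 3896390)
x(t(28, -16/(-19) - 8/(-7))) + o = 3*(-51 + (-22 - 1*28))/(4*(-22 - 1*28)) + 3896390 = 3*(-51 + (-22 - 28))/(4*(-22 - 28)) + 3896390 = (3/4)*(-51 - 50)/(-50) + 3896390 = (3/4)*(-1/50)*(-101) + 3896390 = 303/200 + 3896390 = 779278303/200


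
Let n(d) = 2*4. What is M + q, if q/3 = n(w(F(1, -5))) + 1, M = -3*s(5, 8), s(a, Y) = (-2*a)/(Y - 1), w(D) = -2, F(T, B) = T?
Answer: 219/7 ≈ 31.286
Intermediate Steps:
n(d) = 8
s(a, Y) = -2*a/(-1 + Y) (s(a, Y) = (-2*a)/(-1 + Y) = -2*a/(-1 + Y))
M = 30/7 (M = -(-6)*5/(-1 + 8) = -(-6)*5/7 = -3*(-10/7) = 30/7 ≈ 4.2857)
q = 27 (q = 3*(8 + 1) = 3*9 = 27)
M + q = 30/7 + 27 = 219/7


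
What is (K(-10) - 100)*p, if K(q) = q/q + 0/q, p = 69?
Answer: -6831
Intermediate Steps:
K(q) = 1 (K(q) = 1 + 0 = 1)
(K(-10) - 100)*p = (1 - 100)*69 = -99*69 = -6831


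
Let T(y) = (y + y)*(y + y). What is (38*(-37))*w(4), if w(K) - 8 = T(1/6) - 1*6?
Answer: -26714/9 ≈ -2968.2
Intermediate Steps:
T(y) = 4*y² (T(y) = (2*y)*(2*y) = 4*y²)
w(K) = 19/9 (w(K) = 8 + (4*(1/6)² - 1*6) = 8 + (4*(⅙)² - 6) = 8 + (4*(1/36) - 6) = 8 + (⅑ - 6) = 8 - 53/9 = 19/9)
(38*(-37))*w(4) = (38*(-37))*(19/9) = -1406*19/9 = -26714/9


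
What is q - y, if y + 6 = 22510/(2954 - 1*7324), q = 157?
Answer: 73482/437 ≈ 168.15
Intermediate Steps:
y = -4873/437 (y = -6 + 22510/(2954 - 1*7324) = -6 + 22510/(2954 - 7324) = -6 + 22510/(-4370) = -6 + 22510*(-1/4370) = -6 - 2251/437 = -4873/437 ≈ -11.151)
q - y = 157 - 1*(-4873/437) = 157 + 4873/437 = 73482/437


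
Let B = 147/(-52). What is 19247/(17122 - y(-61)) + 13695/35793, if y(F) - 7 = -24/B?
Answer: 15078631628/10000790889 ≈ 1.5077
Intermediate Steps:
B = -147/52 (B = 147*(-1/52) = -147/52 ≈ -2.8269)
y(F) = 759/49 (y(F) = 7 - 24/(-147/52) = 7 - 24*(-52/147) = 7 + 416/49 = 759/49)
19247/(17122 - y(-61)) + 13695/35793 = 19247/(17122 - 1*759/49) + 13695/35793 = 19247/(17122 - 759/49) + 13695*(1/35793) = 19247/(838219/49) + 4565/11931 = 19247*(49/838219) + 4565/11931 = 943103/838219 + 4565/11931 = 15078631628/10000790889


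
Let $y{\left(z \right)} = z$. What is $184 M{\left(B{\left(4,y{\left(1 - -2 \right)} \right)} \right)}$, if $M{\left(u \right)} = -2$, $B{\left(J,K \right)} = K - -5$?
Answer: $-368$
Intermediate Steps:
$B{\left(J,K \right)} = 5 + K$ ($B{\left(J,K \right)} = K + 5 = 5 + K$)
$184 M{\left(B{\left(4,y{\left(1 - -2 \right)} \right)} \right)} = 184 \left(-2\right) = -368$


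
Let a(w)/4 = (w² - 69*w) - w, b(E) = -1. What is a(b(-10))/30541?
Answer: 284/30541 ≈ 0.0092990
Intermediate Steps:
a(w) = -280*w + 4*w² (a(w) = 4*((w² - 69*w) - w) = 4*(w² - 70*w) = -280*w + 4*w²)
a(b(-10))/30541 = (4*(-1)*(-70 - 1))/30541 = (4*(-1)*(-71))*(1/30541) = 284*(1/30541) = 284/30541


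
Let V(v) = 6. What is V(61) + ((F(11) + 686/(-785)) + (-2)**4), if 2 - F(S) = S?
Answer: 9519/785 ≈ 12.126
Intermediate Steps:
F(S) = 2 - S
V(61) + ((F(11) + 686/(-785)) + (-2)**4) = 6 + (((2 - 1*11) + 686/(-785)) + (-2)**4) = 6 + (((2 - 11) + 686*(-1/785)) + 16) = 6 + ((-9 - 686/785) + 16) = 6 + (-7751/785 + 16) = 6 + 4809/785 = 9519/785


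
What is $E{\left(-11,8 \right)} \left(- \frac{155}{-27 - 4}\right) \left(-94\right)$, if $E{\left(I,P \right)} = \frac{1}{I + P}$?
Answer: $\frac{470}{3} \approx 156.67$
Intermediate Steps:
$E{\left(-11,8 \right)} \left(- \frac{155}{-27 - 4}\right) \left(-94\right) = \frac{\left(-155\right) \frac{1}{-27 - 4}}{-11 + 8} \left(-94\right) = \frac{\left(-155\right) \frac{1}{-27 - 4}}{-3} \left(-94\right) = - \frac{\left(-155\right) \frac{1}{-31}}{3} \left(-94\right) = - \frac{\left(-155\right) \left(- \frac{1}{31}\right)}{3} \left(-94\right) = \left(- \frac{1}{3}\right) 5 \left(-94\right) = \left(- \frac{5}{3}\right) \left(-94\right) = \frac{470}{3}$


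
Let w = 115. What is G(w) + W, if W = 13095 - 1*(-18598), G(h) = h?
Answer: 31808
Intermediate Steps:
W = 31693 (W = 13095 + 18598 = 31693)
G(w) + W = 115 + 31693 = 31808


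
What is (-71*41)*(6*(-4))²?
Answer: -1676736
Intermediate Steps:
(-71*41)*(6*(-4))² = -2911*(-24)² = -2911*576 = -1676736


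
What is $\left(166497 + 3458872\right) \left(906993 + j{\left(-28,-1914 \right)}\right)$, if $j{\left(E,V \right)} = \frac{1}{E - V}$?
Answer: $\frac{6201515603641831}{1886} \approx 3.2882 \cdot 10^{12}$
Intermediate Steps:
$\left(166497 + 3458872\right) \left(906993 + j{\left(-28,-1914 \right)}\right) = \left(166497 + 3458872\right) \left(906993 + \frac{1}{-28 - -1914}\right) = 3625369 \left(906993 + \frac{1}{-28 + 1914}\right) = 3625369 \left(906993 + \frac{1}{1886}\right) = 3625369 \cdot \frac{1710588799}{1886} = \frac{6201515603641831}{1886}$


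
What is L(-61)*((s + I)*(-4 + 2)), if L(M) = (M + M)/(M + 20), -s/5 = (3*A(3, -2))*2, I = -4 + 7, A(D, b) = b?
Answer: -15372/41 ≈ -374.93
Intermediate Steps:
I = 3
s = 60 (s = -5*3*(-2)*2 = -(-30)*2 = -5*(-12) = 60)
L(M) = 2*M/(20 + M) (L(M) = (2*M)/(20 + M) = 2*M/(20 + M))
L(-61)*((s + I)*(-4 + 2)) = (2*(-61)/(20 - 61))*((60 + 3)*(-4 + 2)) = (2*(-61)/(-41))*(63*(-2)) = (2*(-61)*(-1/41))*(-126) = (122/41)*(-126) = -15372/41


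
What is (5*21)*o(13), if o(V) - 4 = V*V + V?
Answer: 19530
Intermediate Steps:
o(V) = 4 + V + V**2 (o(V) = 4 + (V*V + V) = 4 + (V**2 + V) = 4 + (V + V**2) = 4 + V + V**2)
(5*21)*o(13) = (5*21)*(4 + 13 + 13**2) = 105*(4 + 13 + 169) = 105*186 = 19530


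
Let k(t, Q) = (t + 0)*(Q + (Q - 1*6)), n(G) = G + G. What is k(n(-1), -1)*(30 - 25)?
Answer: 80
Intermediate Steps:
n(G) = 2*G
k(t, Q) = t*(-6 + 2*Q) (k(t, Q) = t*(Q + (Q - 6)) = t*(Q + (-6 + Q)) = t*(-6 + 2*Q))
k(n(-1), -1)*(30 - 25) = (2*(2*(-1))*(-3 - 1))*(30 - 25) = (2*(-2)*(-4))*5 = 16*5 = 80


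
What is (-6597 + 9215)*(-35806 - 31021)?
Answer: -174953086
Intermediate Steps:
(-6597 + 9215)*(-35806 - 31021) = 2618*(-66827) = -174953086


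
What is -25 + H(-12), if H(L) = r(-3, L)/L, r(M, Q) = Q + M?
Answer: -95/4 ≈ -23.750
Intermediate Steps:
r(M, Q) = M + Q
H(L) = (-3 + L)/L
-25 + H(-12) = -25 + (-3 - 12)/(-12) = -25 - 1/12*(-15) = -25 + 5/4 = -95/4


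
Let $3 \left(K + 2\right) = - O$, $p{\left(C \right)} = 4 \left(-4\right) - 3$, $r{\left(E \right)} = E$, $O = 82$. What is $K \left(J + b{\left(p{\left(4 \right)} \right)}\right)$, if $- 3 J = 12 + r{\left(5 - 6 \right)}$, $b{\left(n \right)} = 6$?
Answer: $- \frac{616}{9} \approx -68.444$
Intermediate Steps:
$p{\left(C \right)} = -19$ ($p{\left(C \right)} = -16 - 3 = -19$)
$J = - \frac{11}{3}$ ($J = - \frac{12 + \left(5 - 6\right)}{3} = - \frac{12 - 1}{3} = \left(- \frac{1}{3}\right) 11 = - \frac{11}{3} \approx -3.6667$)
$K = - \frac{88}{3}$ ($K = -2 + \frac{\left(-1\right) 82}{3} = -2 + \frac{1}{3} \left(-82\right) = -2 - \frac{82}{3} = - \frac{88}{3} \approx -29.333$)
$K \left(J + b{\left(p{\left(4 \right)} \right)}\right) = - \frac{88 \left(- \frac{11}{3} + 6\right)}{3} = \left(- \frac{88}{3}\right) \frac{7}{3} = - \frac{616}{9}$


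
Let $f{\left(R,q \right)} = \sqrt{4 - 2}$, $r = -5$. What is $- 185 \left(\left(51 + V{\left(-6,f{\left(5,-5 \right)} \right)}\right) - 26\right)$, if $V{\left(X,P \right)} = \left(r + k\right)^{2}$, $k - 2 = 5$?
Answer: $-5365$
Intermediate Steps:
$k = 7$ ($k = 2 + 5 = 7$)
$f{\left(R,q \right)} = \sqrt{2}$
$V{\left(X,P \right)} = 4$ ($V{\left(X,P \right)} = \left(-5 + 7\right)^{2} = 2^{2} = 4$)
$- 185 \left(\left(51 + V{\left(-6,f{\left(5,-5 \right)} \right)}\right) - 26\right) = - 185 \left(\left(51 + 4\right) - 26\right) = - 185 \left(55 - 26\right) = \left(-185\right) 29 = -5365$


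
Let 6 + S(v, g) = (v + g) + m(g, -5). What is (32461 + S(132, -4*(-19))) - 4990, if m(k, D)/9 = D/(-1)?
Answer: 27718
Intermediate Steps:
m(k, D) = -9*D (m(k, D) = 9*(D/(-1)) = 9*(D*(-1)) = 9*(-D) = -9*D)
S(v, g) = 39 + g + v (S(v, g) = -6 + ((v + g) - 9*(-5)) = -6 + ((g + v) + 45) = -6 + (45 + g + v) = 39 + g + v)
(32461 + S(132, -4*(-19))) - 4990 = (32461 + (39 - 4*(-19) + 132)) - 4990 = (32461 + (39 + 76 + 132)) - 4990 = (32461 + 247) - 4990 = 32708 - 4990 = 27718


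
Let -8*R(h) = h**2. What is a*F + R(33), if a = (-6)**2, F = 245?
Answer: 69471/8 ≈ 8683.9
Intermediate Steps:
R(h) = -h**2/8
a = 36
a*F + R(33) = 36*245 - 1/8*33**2 = 8820 - 1/8*1089 = 8820 - 1089/8 = 69471/8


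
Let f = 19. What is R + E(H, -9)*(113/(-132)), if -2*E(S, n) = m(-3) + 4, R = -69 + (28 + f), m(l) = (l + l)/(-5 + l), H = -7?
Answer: -21085/1056 ≈ -19.967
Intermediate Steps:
m(l) = 2*l/(-5 + l) (m(l) = (2*l)/(-5 + l) = 2*l/(-5 + l))
R = -22 (R = -69 + (28 + 19) = -69 + 47 = -22)
E(S, n) = -19/8 (E(S, n) = -(2*(-3)/(-5 - 3) + 4)/2 = -(2*(-3)/(-8) + 4)/2 = -(2*(-3)*(-1/8) + 4)/2 = -(3/4 + 4)/2 = -1/2*19/4 = -19/8)
R + E(H, -9)*(113/(-132)) = -22 - 2147/(8*(-132)) = -22 - 2147*(-1)/(8*132) = -22 - 19/8*(-113/132) = -22 + 2147/1056 = -21085/1056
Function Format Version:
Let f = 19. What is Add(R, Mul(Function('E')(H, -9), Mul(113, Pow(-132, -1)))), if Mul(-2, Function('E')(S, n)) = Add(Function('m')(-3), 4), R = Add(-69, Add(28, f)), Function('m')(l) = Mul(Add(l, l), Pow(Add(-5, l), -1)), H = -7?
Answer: Rational(-21085, 1056) ≈ -19.967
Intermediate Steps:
Function('m')(l) = Mul(2, l, Pow(Add(-5, l), -1)) (Function('m')(l) = Mul(Mul(2, l), Pow(Add(-5, l), -1)) = Mul(2, l, Pow(Add(-5, l), -1)))
R = -22 (R = Add(-69, Add(28, 19)) = Add(-69, 47) = -22)
Function('E')(S, n) = Rational(-19, 8) (Function('E')(S, n) = Mul(Rational(-1, 2), Add(Mul(2, -3, Pow(Add(-5, -3), -1)), 4)) = Mul(Rational(-1, 2), Add(Mul(2, -3, Pow(-8, -1)), 4)) = Mul(Rational(-1, 2), Add(Mul(2, -3, Rational(-1, 8)), 4)) = Mul(Rational(-1, 2), Add(Rational(3, 4), 4)) = Mul(Rational(-1, 2), Rational(19, 4)) = Rational(-19, 8))
Add(R, Mul(Function('E')(H, -9), Mul(113, Pow(-132, -1)))) = Add(-22, Mul(Rational(-19, 8), Mul(113, Pow(-132, -1)))) = Add(-22, Mul(Rational(-19, 8), Mul(113, Rational(-1, 132)))) = Add(-22, Mul(Rational(-19, 8), Rational(-113, 132))) = Add(-22, Rational(2147, 1056)) = Rational(-21085, 1056)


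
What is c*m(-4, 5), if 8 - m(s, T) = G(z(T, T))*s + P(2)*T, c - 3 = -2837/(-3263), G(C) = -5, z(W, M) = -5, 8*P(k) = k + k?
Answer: -183077/3263 ≈ -56.107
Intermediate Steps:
P(k) = k/4 (P(k) = (k + k)/8 = (2*k)/8 = k/4)
c = 12626/3263 (c = 3 - 2837/(-3263) = 3 - 2837*(-1/3263) = 3 + 2837/3263 = 12626/3263 ≈ 3.8694)
m(s, T) = 8 + 5*s - T/2 (m(s, T) = 8 - (-5*s + ((1/4)*2)*T) = 8 - (-5*s + T/2) = 8 - (T/2 - 5*s) = 8 + (5*s - T/2) = 8 + 5*s - T/2)
c*m(-4, 5) = 12626*(8 + 5*(-4) - 1/2*5)/3263 = 12626*(8 - 20 - 5/2)/3263 = (12626/3263)*(-29/2) = -183077/3263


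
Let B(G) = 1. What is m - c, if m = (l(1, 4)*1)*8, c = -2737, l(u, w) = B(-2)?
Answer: 2745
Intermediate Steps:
l(u, w) = 1
m = 8 (m = (1*1)*8 = 1*8 = 8)
m - c = 8 - 1*(-2737) = 8 + 2737 = 2745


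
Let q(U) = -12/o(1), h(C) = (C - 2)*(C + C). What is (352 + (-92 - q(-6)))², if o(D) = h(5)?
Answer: 1695204/25 ≈ 67808.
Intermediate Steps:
h(C) = 2*C*(-2 + C) (h(C) = (-2 + C)*(2*C) = 2*C*(-2 + C))
o(D) = 30 (o(D) = 2*5*(-2 + 5) = 2*5*3 = 30)
q(U) = -⅖ (q(U) = -12/30 = -12*1/30 = -⅖)
(352 + (-92 - q(-6)))² = (352 + (-92 - 1*(-⅖)))² = (352 + (-92 + ⅖))² = (352 - 458/5)² = (1302/5)² = 1695204/25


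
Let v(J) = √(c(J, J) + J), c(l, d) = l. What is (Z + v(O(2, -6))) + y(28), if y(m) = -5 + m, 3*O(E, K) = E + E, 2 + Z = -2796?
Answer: -2775 + 2*√6/3 ≈ -2773.4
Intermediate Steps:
Z = -2798 (Z = -2 - 2796 = -2798)
O(E, K) = 2*E/3 (O(E, K) = (E + E)/3 = (2*E)/3 = 2*E/3)
v(J) = √2*√J (v(J) = √(J + J) = √(2*J) = √2*√J)
(Z + v(O(2, -6))) + y(28) = (-2798 + √2*√((⅔)*2)) + (-5 + 28) = (-2798 + √2*√(4/3)) + 23 = (-2798 + √2*(2*√3/3)) + 23 = (-2798 + 2*√6/3) + 23 = -2775 + 2*√6/3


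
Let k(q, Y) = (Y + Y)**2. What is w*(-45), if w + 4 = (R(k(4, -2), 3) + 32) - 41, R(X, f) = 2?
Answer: 495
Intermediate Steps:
k(q, Y) = 4*Y**2 (k(q, Y) = (2*Y)**2 = 4*Y**2)
w = -11 (w = -4 + ((2 + 32) - 41) = -4 + (34 - 41) = -4 - 7 = -11)
w*(-45) = -11*(-45) = 495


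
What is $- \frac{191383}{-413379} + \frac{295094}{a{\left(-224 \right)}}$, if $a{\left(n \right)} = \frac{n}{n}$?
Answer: $\frac{5303732783}{17973} \approx 2.9509 \cdot 10^{5}$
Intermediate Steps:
$a{\left(n \right)} = 1$
$- \frac{191383}{-413379} + \frac{295094}{a{\left(-224 \right)}} = - \frac{191383}{-413379} + \frac{295094}{1} = \left(-191383\right) \left(- \frac{1}{413379}\right) + 295094 \cdot 1 = \frac{8321}{17973} + 295094 = \frac{5303732783}{17973}$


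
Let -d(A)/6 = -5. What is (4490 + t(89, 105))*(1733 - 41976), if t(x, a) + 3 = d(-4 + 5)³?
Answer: -1267131341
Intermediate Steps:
d(A) = 30 (d(A) = -6*(-5) = 30)
t(x, a) = 26997 (t(x, a) = -3 + 30³ = -3 + 27000 = 26997)
(4490 + t(89, 105))*(1733 - 41976) = (4490 + 26997)*(1733 - 41976) = 31487*(-40243) = -1267131341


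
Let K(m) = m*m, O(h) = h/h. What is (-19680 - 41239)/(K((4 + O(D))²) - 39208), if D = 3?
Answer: 60919/38583 ≈ 1.5789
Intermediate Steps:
O(h) = 1
K(m) = m²
(-19680 - 41239)/(K((4 + O(D))²) - 39208) = (-19680 - 41239)/(((4 + 1)²)² - 39208) = -60919/((5²)² - 39208) = -60919/(25² - 39208) = -60919/(625 - 39208) = -60919/(-38583) = -60919*(-1/38583) = 60919/38583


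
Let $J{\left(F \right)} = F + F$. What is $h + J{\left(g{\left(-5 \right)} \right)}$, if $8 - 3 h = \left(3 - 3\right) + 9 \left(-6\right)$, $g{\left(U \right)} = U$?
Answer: $\frac{32}{3} \approx 10.667$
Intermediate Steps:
$J{\left(F \right)} = 2 F$
$h = \frac{62}{3}$ ($h = \frac{8}{3} - \frac{\left(3 - 3\right) + 9 \left(-6\right)}{3} = \frac{8}{3} - \frac{0 - 54}{3} = \frac{8}{3} - -18 = \frac{8}{3} + 18 = \frac{62}{3} \approx 20.667$)
$h + J{\left(g{\left(-5 \right)} \right)} = \frac{62}{3} + 2 \left(-5\right) = \frac{62}{3} - 10 = \frac{32}{3}$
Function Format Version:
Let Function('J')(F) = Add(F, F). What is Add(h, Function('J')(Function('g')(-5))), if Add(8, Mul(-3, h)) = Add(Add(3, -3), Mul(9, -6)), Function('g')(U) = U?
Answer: Rational(32, 3) ≈ 10.667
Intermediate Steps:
Function('J')(F) = Mul(2, F)
h = Rational(62, 3) (h = Add(Rational(8, 3), Mul(Rational(-1, 3), Add(Add(3, -3), Mul(9, -6)))) = Add(Rational(8, 3), Mul(Rational(-1, 3), Add(0, -54))) = Add(Rational(8, 3), Mul(Rational(-1, 3), -54)) = Add(Rational(8, 3), 18) = Rational(62, 3) ≈ 20.667)
Add(h, Function('J')(Function('g')(-5))) = Add(Rational(62, 3), Mul(2, -5)) = Add(Rational(62, 3), -10) = Rational(32, 3)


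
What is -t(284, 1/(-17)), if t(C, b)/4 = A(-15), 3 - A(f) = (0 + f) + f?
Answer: -132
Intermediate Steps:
A(f) = 3 - 2*f (A(f) = 3 - ((0 + f) + f) = 3 - (f + f) = 3 - 2*f)
t(C, b) = 132 (t(C, b) = 4*(3 - 2*(-15)) = 4*(3 + 30) = 4*33 = 132)
-t(284, 1/(-17)) = -1*132 = -132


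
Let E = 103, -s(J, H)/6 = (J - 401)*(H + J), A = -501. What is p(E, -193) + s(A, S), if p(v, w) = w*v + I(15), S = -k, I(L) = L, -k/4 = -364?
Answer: -10611148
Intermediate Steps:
k = 1456 (k = -4*(-364) = 1456)
S = -1456 (S = -1*1456 = -1456)
s(J, H) = -6*(-401 + J)*(H + J) (s(J, H) = -6*(J - 401)*(H + J) = -6*(-401 + J)*(H + J))
p(v, w) = 15 + v*w (p(v, w) = w*v + 15 = v*w + 15 = 15 + v*w)
p(E, -193) + s(A, S) = (15 + 103*(-193)) + (-6*(-501)**2 + 2406*(-1456) + 2406*(-501) - 6*(-1456)*(-501)) = (15 - 19879) + (-6*251001 - 3503136 - 1205406 - 4376736) = -19864 + (-1506006 - 3503136 - 1205406 - 4376736) = -19864 - 10591284 = -10611148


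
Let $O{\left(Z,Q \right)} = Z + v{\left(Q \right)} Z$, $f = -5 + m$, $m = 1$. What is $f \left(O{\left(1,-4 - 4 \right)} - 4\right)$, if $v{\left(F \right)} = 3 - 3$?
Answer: $12$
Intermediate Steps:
$v{\left(F \right)} = 0$
$f = -4$ ($f = -5 + 1 = -4$)
$O{\left(Z,Q \right)} = Z$ ($O{\left(Z,Q \right)} = Z + 0 Z = Z + 0 = Z$)
$f \left(O{\left(1,-4 - 4 \right)} - 4\right) = - 4 \left(1 - 4\right) = \left(-4\right) \left(-3\right) = 12$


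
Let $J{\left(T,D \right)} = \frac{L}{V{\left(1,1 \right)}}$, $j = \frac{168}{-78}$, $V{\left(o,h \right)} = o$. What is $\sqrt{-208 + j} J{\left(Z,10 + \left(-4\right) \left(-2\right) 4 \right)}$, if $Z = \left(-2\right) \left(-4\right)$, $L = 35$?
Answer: $\frac{70 i \sqrt{8879}}{13} \approx 507.38 i$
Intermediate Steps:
$j = - \frac{28}{13}$ ($j = 168 \left(- \frac{1}{78}\right) = - \frac{28}{13} \approx -2.1538$)
$Z = 8$
$J{\left(T,D \right)} = 35$ ($J{\left(T,D \right)} = \frac{35}{1} = 35 \cdot 1 = 35$)
$\sqrt{-208 + j} J{\left(Z,10 + \left(-4\right) \left(-2\right) 4 \right)} = \sqrt{-208 - \frac{28}{13}} \cdot 35 = \sqrt{- \frac{2732}{13}} \cdot 35 = \frac{2 i \sqrt{8879}}{13} \cdot 35 = \frac{70 i \sqrt{8879}}{13}$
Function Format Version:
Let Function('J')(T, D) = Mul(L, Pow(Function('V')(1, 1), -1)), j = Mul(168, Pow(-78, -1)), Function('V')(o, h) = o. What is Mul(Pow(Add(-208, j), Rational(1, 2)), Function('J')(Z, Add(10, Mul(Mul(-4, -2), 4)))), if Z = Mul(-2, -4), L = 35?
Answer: Mul(Rational(70, 13), I, Pow(8879, Rational(1, 2))) ≈ Mul(507.38, I)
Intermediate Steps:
j = Rational(-28, 13) (j = Mul(168, Rational(-1, 78)) = Rational(-28, 13) ≈ -2.1538)
Z = 8
Function('J')(T, D) = 35 (Function('J')(T, D) = Mul(35, Pow(1, -1)) = Mul(35, 1) = 35)
Mul(Pow(Add(-208, j), Rational(1, 2)), Function('J')(Z, Add(10, Mul(Mul(-4, -2), 4)))) = Mul(Pow(Add(-208, Rational(-28, 13)), Rational(1, 2)), 35) = Mul(Pow(Rational(-2732, 13), Rational(1, 2)), 35) = Mul(Mul(Rational(2, 13), I, Pow(8879, Rational(1, 2))), 35) = Mul(Rational(70, 13), I, Pow(8879, Rational(1, 2)))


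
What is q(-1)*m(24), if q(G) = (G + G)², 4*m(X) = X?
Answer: 24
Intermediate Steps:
m(X) = X/4
q(G) = 4*G² (q(G) = (2*G)² = 4*G²)
q(-1)*m(24) = (4*(-1)²)*((¼)*24) = (4*1)*6 = 4*6 = 24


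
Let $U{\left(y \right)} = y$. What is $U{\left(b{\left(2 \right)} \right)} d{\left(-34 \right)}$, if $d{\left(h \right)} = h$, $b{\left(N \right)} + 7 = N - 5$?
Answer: $340$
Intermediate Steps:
$b{\left(N \right)} = -12 + N$ ($b{\left(N \right)} = -7 + \left(N - 5\right) = -7 + \left(-5 + N\right) = -12 + N$)
$U{\left(b{\left(2 \right)} \right)} d{\left(-34 \right)} = \left(-12 + 2\right) \left(-34\right) = \left(-10\right) \left(-34\right) = 340$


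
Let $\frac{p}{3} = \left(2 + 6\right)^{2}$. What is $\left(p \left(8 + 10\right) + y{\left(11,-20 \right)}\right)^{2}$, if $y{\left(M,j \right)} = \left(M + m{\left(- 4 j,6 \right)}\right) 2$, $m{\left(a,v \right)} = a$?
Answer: $13235044$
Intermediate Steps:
$p = 192$ ($p = 3 \left(2 + 6\right)^{2} = 3 \cdot 8^{2} = 3 \cdot 64 = 192$)
$y{\left(M,j \right)} = - 8 j + 2 M$ ($y{\left(M,j \right)} = \left(M - 4 j\right) 2 = - 8 j + 2 M$)
$\left(p \left(8 + 10\right) + y{\left(11,-20 \right)}\right)^{2} = \left(192 \left(8 + 10\right) + \left(\left(-8\right) \left(-20\right) + 2 \cdot 11\right)\right)^{2} = \left(192 \cdot 18 + \left(160 + 22\right)\right)^{2} = \left(3456 + 182\right)^{2} = 3638^{2} = 13235044$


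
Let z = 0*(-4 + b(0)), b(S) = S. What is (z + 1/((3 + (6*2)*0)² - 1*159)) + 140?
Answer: 20999/150 ≈ 139.99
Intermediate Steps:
z = 0 (z = 0*(-4 + 0) = 0*(-4) = 0)
(z + 1/((3 + (6*2)*0)² - 1*159)) + 140 = (0 + 1/((3 + (6*2)*0)² - 1*159)) + 140 = (0 + 1/((3 + 12*0)² - 159)) + 140 = (0 + 1/((3 + 0)² - 159)) + 140 = (0 + 1/(3² - 159)) + 140 = (0 + 1/(9 - 159)) + 140 = (0 + 1/(-150)) + 140 = (0 - 1/150) + 140 = -1/150 + 140 = 20999/150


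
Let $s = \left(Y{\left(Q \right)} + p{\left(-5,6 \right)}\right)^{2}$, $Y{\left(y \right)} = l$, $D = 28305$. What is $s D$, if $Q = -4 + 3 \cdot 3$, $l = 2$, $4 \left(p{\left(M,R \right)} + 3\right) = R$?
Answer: $\frac{28305}{4} \approx 7076.3$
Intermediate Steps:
$p{\left(M,R \right)} = -3 + \frac{R}{4}$
$Q = 5$ ($Q = -4 + 9 = 5$)
$Y{\left(y \right)} = 2$
$s = \frac{1}{4}$ ($s = \left(2 + \left(-3 + \frac{1}{4} \cdot 6\right)\right)^{2} = \left(2 + \left(-3 + \frac{3}{2}\right)\right)^{2} = \left(2 - \frac{3}{2}\right)^{2} = \left(\frac{1}{2}\right)^{2} = \frac{1}{4} \approx 0.25$)
$s D = \frac{1}{4} \cdot 28305 = \frac{28305}{4}$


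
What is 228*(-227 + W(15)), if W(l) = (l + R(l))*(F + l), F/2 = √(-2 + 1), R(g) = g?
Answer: 50844 + 13680*I ≈ 50844.0 + 13680.0*I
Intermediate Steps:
F = 2*I (F = 2*√(-2 + 1) = 2*√(-1) = 2*I ≈ 2.0*I)
W(l) = 2*l*(l + 2*I) (W(l) = (l + l)*(2*I + l) = (2*l)*(l + 2*I) = 2*l*(l + 2*I))
228*(-227 + W(15)) = 228*(-227 + 2*15*(15 + 2*I)) = 228*(-227 + (450 + 60*I)) = 228*(223 + 60*I) = 50844 + 13680*I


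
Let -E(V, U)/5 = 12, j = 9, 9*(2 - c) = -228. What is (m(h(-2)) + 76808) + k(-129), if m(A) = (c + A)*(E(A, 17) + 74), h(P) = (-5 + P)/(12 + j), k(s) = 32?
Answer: 77218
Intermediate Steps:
c = 82/3 (c = 2 - ⅑*(-228) = 2 + 76/3 = 82/3 ≈ 27.333)
E(V, U) = -60 (E(V, U) = -5*12 = -60)
h(P) = -5/21 + P/21 (h(P) = (-5 + P)/(12 + 9) = (-5 + P)/21 = (-5 + P)*(1/21) = -5/21 + P/21)
m(A) = 1148/3 + 14*A (m(A) = (82/3 + A)*(-60 + 74) = (82/3 + A)*14 = 1148/3 + 14*A)
(m(h(-2)) + 76808) + k(-129) = ((1148/3 + 14*(-5/21 + (1/21)*(-2))) + 76808) + 32 = ((1148/3 + 14*(-5/21 - 2/21)) + 76808) + 32 = ((1148/3 + 14*(-⅓)) + 76808) + 32 = ((1148/3 - 14/3) + 76808) + 32 = (378 + 76808) + 32 = 77186 + 32 = 77218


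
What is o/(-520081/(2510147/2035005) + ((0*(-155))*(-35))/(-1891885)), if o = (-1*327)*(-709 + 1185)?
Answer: 1094424092/2964614665 ≈ 0.36916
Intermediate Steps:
o = -155652 (o = -327*476 = -155652)
o/(-520081/(2510147/2035005) + ((0*(-155))*(-35))/(-1891885)) = -155652/(-520081/(2510147/2035005) + ((0*(-155))*(-35))/(-1891885)) = -155652/(-520081/(2510147*(1/2035005)) + (0*(-35))*(-1/1891885)) = -155652/(-520081/2510147/2035005 + 0*(-1/1891885)) = -155652/(-520081*2035005/2510147 + 0) = -155652/(-1058367435405/2510147 + 0) = -155652/(-1058367435405/2510147) = -155652*(-2510147/1058367435405) = 1094424092/2964614665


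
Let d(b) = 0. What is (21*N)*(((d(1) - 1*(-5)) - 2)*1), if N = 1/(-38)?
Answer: -63/38 ≈ -1.6579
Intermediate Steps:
N = -1/38 ≈ -0.026316
(21*N)*(((d(1) - 1*(-5)) - 2)*1) = (21*(-1/38))*(((0 - 1*(-5)) - 2)*1) = -21*((0 + 5) - 2)/38 = -21*(5 - 2)/38 = -63/38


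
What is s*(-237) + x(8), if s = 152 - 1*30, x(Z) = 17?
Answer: -28897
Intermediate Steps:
s = 122 (s = 152 - 30 = 122)
s*(-237) + x(8) = 122*(-237) + 17 = -28914 + 17 = -28897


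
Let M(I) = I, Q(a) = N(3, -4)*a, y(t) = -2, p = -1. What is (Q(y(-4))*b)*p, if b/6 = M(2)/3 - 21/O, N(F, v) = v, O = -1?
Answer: -1040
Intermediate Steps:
Q(a) = -4*a
b = 130 (b = 6*(2/3 - 21/(-1)) = 6*(2*(⅓) - 21*(-1)) = 6*(⅔ + 21) = 6*(65/3) = 130)
(Q(y(-4))*b)*p = (-4*(-2)*130)*(-1) = (8*130)*(-1) = 1040*(-1) = -1040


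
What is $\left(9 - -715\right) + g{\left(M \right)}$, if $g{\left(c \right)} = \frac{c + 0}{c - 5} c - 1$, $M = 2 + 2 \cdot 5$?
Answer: $\frac{5205}{7} \approx 743.57$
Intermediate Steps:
$M = 12$ ($M = 2 + 10 = 12$)
$g{\left(c \right)} = -1 + \frac{c^{2}}{-5 + c}$ ($g{\left(c \right)} = \frac{c}{-5 + c} c - 1 = \frac{c^{2}}{-5 + c} - 1 = -1 + \frac{c^{2}}{-5 + c}$)
$\left(9 - -715\right) + g{\left(M \right)} = \left(9 - -715\right) + \frac{5 + 12^{2} - 12}{-5 + 12} = \left(9 + 715\right) + \frac{5 + 144 - 12}{7} = 724 + \frac{1}{7} \cdot 137 = 724 + \frac{137}{7} = \frac{5205}{7}$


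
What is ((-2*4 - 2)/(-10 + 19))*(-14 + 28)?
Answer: -140/9 ≈ -15.556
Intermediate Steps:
((-2*4 - 2)/(-10 + 19))*(-14 + 28) = ((-8 - 2)/9)*14 = -10*⅑*14 = -10/9*14 = -140/9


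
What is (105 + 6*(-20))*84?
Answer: -1260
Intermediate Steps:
(105 + 6*(-20))*84 = (105 - 120)*84 = -15*84 = -1260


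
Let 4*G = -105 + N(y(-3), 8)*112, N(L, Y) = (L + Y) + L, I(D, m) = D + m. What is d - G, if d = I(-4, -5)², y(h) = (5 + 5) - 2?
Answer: -2259/4 ≈ -564.75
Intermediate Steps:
y(h) = 8 (y(h) = 10 - 2 = 8)
N(L, Y) = Y + 2*L
G = 2583/4 (G = (-105 + (8 + 2*8)*112)/4 = (-105 + (8 + 16)*112)/4 = (-105 + 24*112)/4 = (-105 + 2688)/4 = (¼)*2583 = 2583/4 ≈ 645.75)
d = 81 (d = (-4 - 5)² = (-9)² = 81)
d - G = 81 - 1*2583/4 = 81 - 2583/4 = -2259/4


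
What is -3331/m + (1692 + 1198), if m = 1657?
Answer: 4785399/1657 ≈ 2888.0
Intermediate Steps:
-3331/m + (1692 + 1198) = -3331/1657 + (1692 + 1198) = -3331*1/1657 + 2890 = -3331/1657 + 2890 = 4785399/1657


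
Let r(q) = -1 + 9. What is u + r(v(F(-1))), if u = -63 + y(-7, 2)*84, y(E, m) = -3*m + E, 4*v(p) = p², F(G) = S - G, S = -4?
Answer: -1147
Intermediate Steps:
F(G) = -4 - G
v(p) = p²/4
y(E, m) = E - 3*m
r(q) = 8
u = -1155 (u = -63 + (-7 - 3*2)*84 = -63 + (-7 - 6)*84 = -63 - 13*84 = -63 - 1092 = -1155)
u + r(v(F(-1))) = -1155 + 8 = -1147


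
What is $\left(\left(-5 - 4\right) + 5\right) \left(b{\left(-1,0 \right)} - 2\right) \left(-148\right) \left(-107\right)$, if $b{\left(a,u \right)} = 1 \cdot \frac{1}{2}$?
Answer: $95016$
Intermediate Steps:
$b{\left(a,u \right)} = \frac{1}{2}$ ($b{\left(a,u \right)} = 1 \cdot \frac{1}{2} = \frac{1}{2}$)
$\left(\left(-5 - 4\right) + 5\right) \left(b{\left(-1,0 \right)} - 2\right) \left(-148\right) \left(-107\right) = \left(\left(-5 - 4\right) + 5\right) \left(\frac{1}{2} - 2\right) \left(-148\right) \left(-107\right) = \left(-9 + 5\right) \left(- \frac{3}{2}\right) \left(-148\right) \left(-107\right) = \left(-4\right) \left(- \frac{3}{2}\right) \left(-148\right) \left(-107\right) = 6 \left(-148\right) \left(-107\right) = \left(-888\right) \left(-107\right) = 95016$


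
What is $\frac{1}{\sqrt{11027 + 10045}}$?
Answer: $\frac{\sqrt{1317}}{5268} \approx 0.0068889$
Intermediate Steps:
$\frac{1}{\sqrt{11027 + 10045}} = \frac{1}{\sqrt{21072}} = \frac{1}{4 \sqrt{1317}} = \frac{\sqrt{1317}}{5268}$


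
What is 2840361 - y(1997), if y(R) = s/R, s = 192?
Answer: 5672200725/1997 ≈ 2.8404e+6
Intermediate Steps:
y(R) = 192/R
2840361 - y(1997) = 2840361 - 192/1997 = 5672200725/1997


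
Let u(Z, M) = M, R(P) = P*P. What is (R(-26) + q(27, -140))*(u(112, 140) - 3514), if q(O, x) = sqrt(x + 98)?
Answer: -2280824 - 3374*I*sqrt(42) ≈ -2.2808e+6 - 21866.0*I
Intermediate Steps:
q(O, x) = sqrt(98 + x)
R(P) = P**2
(R(-26) + q(27, -140))*(u(112, 140) - 3514) = ((-26)**2 + sqrt(98 - 140))*(140 - 3514) = (676 + sqrt(-42))*(-3374) = (676 + I*sqrt(42))*(-3374) = -2280824 - 3374*I*sqrt(42)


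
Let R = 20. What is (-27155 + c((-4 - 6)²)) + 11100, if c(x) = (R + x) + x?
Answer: -15835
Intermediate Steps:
c(x) = 20 + 2*x (c(x) = (20 + x) + x = 20 + 2*x)
(-27155 + c((-4 - 6)²)) + 11100 = (-27155 + (20 + 2*(-4 - 6)²)) + 11100 = (-27155 + (20 + 2*(-10)²)) + 11100 = (-27155 + (20 + 2*100)) + 11100 = (-27155 + (20 + 200)) + 11100 = (-27155 + 220) + 11100 = -26935 + 11100 = -15835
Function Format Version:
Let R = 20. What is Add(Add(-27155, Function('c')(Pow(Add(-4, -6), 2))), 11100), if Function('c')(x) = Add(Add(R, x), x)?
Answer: -15835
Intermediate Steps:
Function('c')(x) = Add(20, Mul(2, x)) (Function('c')(x) = Add(Add(20, x), x) = Add(20, Mul(2, x)))
Add(Add(-27155, Function('c')(Pow(Add(-4, -6), 2))), 11100) = Add(Add(-27155, Add(20, Mul(2, Pow(Add(-4, -6), 2)))), 11100) = Add(Add(-27155, Add(20, Mul(2, Pow(-10, 2)))), 11100) = Add(Add(-27155, Add(20, Mul(2, 100))), 11100) = Add(Add(-27155, Add(20, 200)), 11100) = Add(Add(-27155, 220), 11100) = Add(-26935, 11100) = -15835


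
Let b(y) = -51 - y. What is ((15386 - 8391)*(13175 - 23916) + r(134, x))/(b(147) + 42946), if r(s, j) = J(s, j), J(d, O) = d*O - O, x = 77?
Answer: -37561527/21374 ≈ -1757.3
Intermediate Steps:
J(d, O) = -O + O*d (J(d, O) = O*d - O = -O + O*d)
r(s, j) = j*(-1 + s)
((15386 - 8391)*(13175 - 23916) + r(134, x))/(b(147) + 42946) = ((15386 - 8391)*(13175 - 23916) + 77*(-1 + 134))/((-51 - 1*147) + 42946) = (6995*(-10741) + 77*133)/((-51 - 147) + 42946) = (-75133295 + 10241)/(-198 + 42946) = -75123054/42748 = -75123054*1/42748 = -37561527/21374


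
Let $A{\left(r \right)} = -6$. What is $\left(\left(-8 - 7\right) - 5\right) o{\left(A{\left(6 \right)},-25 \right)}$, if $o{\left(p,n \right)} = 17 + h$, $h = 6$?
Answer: $-460$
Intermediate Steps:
$o{\left(p,n \right)} = 23$ ($o{\left(p,n \right)} = 17 + 6 = 23$)
$\left(\left(-8 - 7\right) - 5\right) o{\left(A{\left(6 \right)},-25 \right)} = \left(\left(-8 - 7\right) - 5\right) 23 = \left(-15 - 5\right) 23 = \left(-20\right) 23 = -460$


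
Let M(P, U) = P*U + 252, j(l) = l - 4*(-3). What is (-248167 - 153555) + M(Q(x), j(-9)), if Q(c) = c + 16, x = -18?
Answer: -401476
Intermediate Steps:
j(l) = 12 + l (j(l) = l + 12 = 12 + l)
Q(c) = 16 + c
M(P, U) = 252 + P*U
(-248167 - 153555) + M(Q(x), j(-9)) = (-248167 - 153555) + (252 + (16 - 18)*(12 - 9)) = -401722 + (252 - 2*3) = -401722 + (252 - 6) = -401722 + 246 = -401476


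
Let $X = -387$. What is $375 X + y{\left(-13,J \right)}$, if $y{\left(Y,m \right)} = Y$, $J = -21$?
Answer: $-145138$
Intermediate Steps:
$375 X + y{\left(-13,J \right)} = 375 \left(-387\right) - 13 = -145125 - 13 = -145138$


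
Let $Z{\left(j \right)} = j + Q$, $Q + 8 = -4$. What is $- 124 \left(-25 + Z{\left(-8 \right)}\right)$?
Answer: $5580$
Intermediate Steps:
$Q = -12$ ($Q = -8 - 4 = -12$)
$Z{\left(j \right)} = -12 + j$ ($Z{\left(j \right)} = j - 12 = -12 + j$)
$- 124 \left(-25 + Z{\left(-8 \right)}\right) = - 124 \left(-25 - 20\right) = \left(-124\right) \left(-45\right) = 5580$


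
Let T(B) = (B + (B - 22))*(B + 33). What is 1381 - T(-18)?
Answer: 2251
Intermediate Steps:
T(B) = (-22 + 2*B)*(33 + B) (T(B) = (B + (-22 + B))*(33 + B) = (-22 + 2*B)*(33 + B))
1381 - T(-18) = 1381 - (-726 + 2*(-18)² + 44*(-18)) = 1381 - (-726 + 2*324 - 792) = 1381 - (-726 + 648 - 792) = 1381 - 1*(-870) = 1381 + 870 = 2251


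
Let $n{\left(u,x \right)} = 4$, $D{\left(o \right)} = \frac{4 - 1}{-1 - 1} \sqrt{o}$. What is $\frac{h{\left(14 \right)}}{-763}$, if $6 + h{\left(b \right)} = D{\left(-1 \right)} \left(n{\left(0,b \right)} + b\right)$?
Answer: $\frac{6}{763} + \frac{27 i}{763} \approx 0.0078637 + 0.035387 i$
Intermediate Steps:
$D{\left(o \right)} = - \frac{3 \sqrt{o}}{2}$ ($D{\left(o \right)} = \frac{3}{-2} \sqrt{o} = 3 \left(- \frac{1}{2}\right) \sqrt{o} = - \frac{3 \sqrt{o}}{2}$)
$h{\left(b \right)} = -6 - \frac{3 i \left(4 + b\right)}{2}$ ($h{\left(b \right)} = -6 + - \frac{3 \sqrt{-1}}{2} \left(4 + b\right) = -6 + - \frac{3 i}{2} \left(4 + b\right) = -6 - \frac{3 i \left(4 + b\right)}{2}$)
$\frac{h{\left(14 \right)}}{-763} = \frac{-6 - 6 i - \frac{3}{2} i 14}{-763} = \left(-6 - 6 i - 21 i\right) \left(- \frac{1}{763}\right) = \left(-6 - 27 i\right) \left(- \frac{1}{763}\right) = \frac{6}{763} + \frac{27 i}{763}$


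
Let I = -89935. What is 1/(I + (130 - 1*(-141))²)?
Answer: -1/16494 ≈ -6.0628e-5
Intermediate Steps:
1/(I + (130 - 1*(-141))²) = 1/(-89935 + (130 - 1*(-141))²) = 1/(-89935 + (130 + 141)²) = 1/(-89935 + 271²) = 1/(-89935 + 73441) = 1/(-16494) = -1/16494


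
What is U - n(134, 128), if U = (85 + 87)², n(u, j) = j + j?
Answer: 29328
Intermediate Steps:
n(u, j) = 2*j
U = 29584 (U = 172² = 29584)
U - n(134, 128) = 29584 - 2*128 = 29584 - 1*256 = 29584 - 256 = 29328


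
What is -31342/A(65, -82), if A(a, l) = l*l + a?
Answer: -31342/6789 ≈ -4.6166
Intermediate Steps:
A(a, l) = a + l² (A(a, l) = l² + a = a + l²)
-31342/A(65, -82) = -31342/(65 + (-82)²) = -31342/(65 + 6724) = -31342/6789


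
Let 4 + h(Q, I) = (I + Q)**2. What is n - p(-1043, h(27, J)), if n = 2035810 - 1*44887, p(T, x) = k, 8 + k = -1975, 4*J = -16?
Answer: 1992906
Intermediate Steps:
J = -4 (J = (1/4)*(-16) = -4)
k = -1983 (k = -8 - 1975 = -1983)
h(Q, I) = -4 + (I + Q)**2
p(T, x) = -1983
n = 1990923 (n = 2035810 - 44887 = 1990923)
n - p(-1043, h(27, J)) = 1990923 - 1*(-1983) = 1990923 + 1983 = 1992906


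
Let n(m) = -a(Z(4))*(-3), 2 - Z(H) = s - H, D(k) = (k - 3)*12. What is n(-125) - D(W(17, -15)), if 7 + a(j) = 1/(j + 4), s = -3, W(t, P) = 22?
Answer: -3234/13 ≈ -248.77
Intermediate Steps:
D(k) = -36 + 12*k (D(k) = (-3 + k)*12 = -36 + 12*k)
Z(H) = 5 + H (Z(H) = 2 - (-3 - H) = 2 + (3 + H) = 5 + H)
a(j) = -7 + 1/(4 + j) (a(j) = -7 + 1/(j + 4) = -7 + 1/(4 + j))
n(m) = -270/13 (n(m) = -(-27 - 7*(5 + 4))/(4 + (5 + 4))*(-3) = -(-27 - 7*9)/(4 + 9)*(-3) = -(-27 - 63)/13*(-3) = -(1/13)*(-90)*(-3) = -(-90)*(-3)/13 = -1*270/13 = -270/13)
n(-125) - D(W(17, -15)) = -270/13 - (-36 + 12*22) = -270/13 - (-36 + 264) = -270/13 - 1*228 = -270/13 - 228 = -3234/13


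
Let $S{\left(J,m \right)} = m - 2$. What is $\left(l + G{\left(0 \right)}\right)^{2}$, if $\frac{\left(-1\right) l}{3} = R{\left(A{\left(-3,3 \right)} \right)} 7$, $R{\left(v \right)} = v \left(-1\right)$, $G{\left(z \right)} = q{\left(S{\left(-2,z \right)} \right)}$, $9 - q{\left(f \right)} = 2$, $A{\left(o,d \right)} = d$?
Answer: $4900$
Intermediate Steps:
$S{\left(J,m \right)} = -2 + m$
$q{\left(f \right)} = 7$ ($q{\left(f \right)} = 9 - 2 = 7$)
$G{\left(z \right)} = 7$
$R{\left(v \right)} = - v$
$l = 63$ ($l = - 3 \left(-1\right) 3 \cdot 7 = - 3 \left(\left(-3\right) 7\right) = \left(-3\right) \left(-21\right) = 63$)
$\left(l + G{\left(0 \right)}\right)^{2} = \left(63 + 7\right)^{2} = 70^{2} = 4900$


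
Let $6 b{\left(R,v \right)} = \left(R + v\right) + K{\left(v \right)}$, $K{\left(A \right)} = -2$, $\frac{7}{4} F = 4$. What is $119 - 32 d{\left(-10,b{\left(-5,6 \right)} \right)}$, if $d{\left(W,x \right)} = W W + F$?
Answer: $- \frac{22079}{7} \approx -3154.1$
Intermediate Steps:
$F = \frac{16}{7}$ ($F = \frac{4}{7} \cdot 4 = \frac{16}{7} \approx 2.2857$)
$b{\left(R,v \right)} = - \frac{1}{3} + \frac{R}{6} + \frac{v}{6}$ ($b{\left(R,v \right)} = \frac{\left(R + v\right) - 2}{6} = \frac{-2 + R + v}{6} = - \frac{1}{3} + \frac{R}{6} + \frac{v}{6}$)
$d{\left(W,x \right)} = \frac{16}{7} + W^{2}$ ($d{\left(W,x \right)} = W W + \frac{16}{7} = W^{2} + \frac{16}{7} = \frac{16}{7} + W^{2}$)
$119 - 32 d{\left(-10,b{\left(-5,6 \right)} \right)} = 119 - 32 \left(\frac{16}{7} + \left(-10\right)^{2}\right) = 119 - 32 \left(\frac{16}{7} + 100\right) = 119 - \frac{22912}{7} = - \frac{22079}{7}$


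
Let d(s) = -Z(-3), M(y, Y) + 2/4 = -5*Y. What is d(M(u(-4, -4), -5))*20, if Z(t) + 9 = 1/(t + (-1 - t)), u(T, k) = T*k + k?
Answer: 200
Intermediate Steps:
u(T, k) = k + T*k
Z(t) = -10 (Z(t) = -9 + 1/(t + (-1 - t)) = -9 + 1/(-1) = -9 - 1 = -10)
M(y, Y) = -½ - 5*Y
d(s) = 10 (d(s) = -1*(-10) = 10)
d(M(u(-4, -4), -5))*20 = 10*20 = 200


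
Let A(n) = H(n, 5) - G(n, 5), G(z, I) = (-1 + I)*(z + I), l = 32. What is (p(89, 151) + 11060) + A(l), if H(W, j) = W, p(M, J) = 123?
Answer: 11067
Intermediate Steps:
G(z, I) = (-1 + I)*(I + z)
A(n) = -20 - 3*n (A(n) = n - (5² - 1*5 - n + 5*n) = n - (25 - 5 - n + 5*n) = n - (20 + 4*n) = n + (-20 - 4*n) = -20 - 3*n)
(p(89, 151) + 11060) + A(l) = (123 + 11060) + (-20 - 3*32) = 11183 + (-20 - 96) = 11183 - 116 = 11067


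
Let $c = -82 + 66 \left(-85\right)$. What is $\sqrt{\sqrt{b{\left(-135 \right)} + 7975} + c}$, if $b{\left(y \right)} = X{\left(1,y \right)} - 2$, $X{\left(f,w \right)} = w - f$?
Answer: $\sqrt{-5692 + \sqrt{7837}} \approx 74.856 i$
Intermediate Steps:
$b{\left(y \right)} = -3 + y$ ($b{\left(y \right)} = \left(y - 1\right) - 2 = \left(-1 + y\right) - 2 = -3 + y$)
$c = -5692$ ($c = -82 - 5610 = -5692$)
$\sqrt{\sqrt{b{\left(-135 \right)} + 7975} + c} = \sqrt{\sqrt{\left(-3 - 135\right) + 7975} - 5692} = \sqrt{\sqrt{-138 + 7975} - 5692} = \sqrt{\sqrt{7837} - 5692} = \sqrt{-5692 + \sqrt{7837}}$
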